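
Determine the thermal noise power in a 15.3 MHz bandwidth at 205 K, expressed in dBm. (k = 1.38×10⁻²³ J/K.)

−103.6 dBm

P_n = kTB = 1.38×10⁻²³ × 205 × 1.53×10⁷ = 4.33×10⁻¹⁴ W
In dBm: 10 log₁₀(4.33×10⁻¹⁴ / 10⁻³) = −103.6 dBm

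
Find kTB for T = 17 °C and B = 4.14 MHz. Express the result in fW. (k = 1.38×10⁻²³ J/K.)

T = 17 °C + 273.15 = 290.15 K
P_n = kTB = 1.38×10⁻²³ × 290.15 × 4.14×10⁶ = 1.66×10⁻¹⁴ W = 16.6 fW

16.6 fW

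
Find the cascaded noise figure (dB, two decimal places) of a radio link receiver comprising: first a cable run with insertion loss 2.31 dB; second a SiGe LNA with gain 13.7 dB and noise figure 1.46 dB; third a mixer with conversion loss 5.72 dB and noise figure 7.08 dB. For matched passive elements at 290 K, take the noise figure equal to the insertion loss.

Convert to linear (a loss of L dB is a gain of −L dB): F_i = 10^(NF_i/10), G_i = 10^(G_i,dB/10)
  Stage 1: F_1 = 10^(2.31/10) = 1.702, G_1 = 10^(−2.31/10) = 0.5875
  Stage 2: F_2 = 10^(1.46/10) = 1.400, G_2 = 10^(13.7/10) = 23.44
  Stage 3: F_3 = 10^(7.08/10) = 5.105, G_3 = 10^(−5.72/10) = 0.2679
Friis cascade:
  F = 1.702 + (1.400 − 1)/0.5875 + (5.105 − 1)/13.77 = 2.680
NF = 10 log₁₀(2.680) = 4.28 dB

4.28 dB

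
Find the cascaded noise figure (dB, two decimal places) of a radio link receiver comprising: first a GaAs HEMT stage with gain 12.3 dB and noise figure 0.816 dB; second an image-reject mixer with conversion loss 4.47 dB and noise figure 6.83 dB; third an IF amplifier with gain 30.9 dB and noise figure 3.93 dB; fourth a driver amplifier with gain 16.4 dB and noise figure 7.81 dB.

2.24 dB

Convert to linear (a loss of L dB is a gain of −L dB): F_i = 10^(NF_i/10), G_i = 10^(G_i,dB/10)
  Stage 1: F_1 = 10^(0.816/10) = 1.207, G_1 = 10^(12.3/10) = 16.98
  Stage 2: F_2 = 10^(6.83/10) = 4.819, G_2 = 10^(−4.47/10) = 0.3573
  Stage 3: F_3 = 10^(3.93/10) = 2.472, G_3 = 10^(30.9/10) = 1230
  Stage 4: F_4 = 10^(7.81/10) = 6.039, G_4 = 10^(16.4/10) = 43.65
Friis cascade:
  F = 1.207 + (4.819 − 1)/16.98 + (2.472 − 1)/6.067 + (6.039 − 1)/7464 = 1.675
NF = 10 log₁₀(1.675) = 2.24 dB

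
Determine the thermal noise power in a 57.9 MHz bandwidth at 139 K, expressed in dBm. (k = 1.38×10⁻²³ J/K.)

P_n = kTB = 1.38×10⁻²³ × 139 × 5.79×10⁷ = 1.11×10⁻¹³ W
In dBm: 10 log₁₀(1.11×10⁻¹³ / 10⁻³) = −99.5 dBm

−99.5 dBm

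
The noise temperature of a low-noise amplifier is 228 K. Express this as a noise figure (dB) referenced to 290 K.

F = 1 + T_e/T₀ = 1 + 228/290 = 1.78621
NF = 10 log₁₀(1.78621) = 2.52 dB

2.52 dB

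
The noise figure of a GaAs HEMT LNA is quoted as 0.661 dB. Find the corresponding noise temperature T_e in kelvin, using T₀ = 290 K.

47.7 K

F = 10^(0.661/10) = 1.16439
T_e = (F − 1)·T₀ = (1.16439 − 1) × 290 = 47.7 K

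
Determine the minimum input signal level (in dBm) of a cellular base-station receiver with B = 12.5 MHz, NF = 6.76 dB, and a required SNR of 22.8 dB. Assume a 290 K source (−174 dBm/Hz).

Sensitivity = −174 + 10 log₁₀(B) + NF + SNR_min
= −174 + 70.97 + 6.76 + 22.8
= −73.47 dBm → −73.5 dBm

−73.5 dBm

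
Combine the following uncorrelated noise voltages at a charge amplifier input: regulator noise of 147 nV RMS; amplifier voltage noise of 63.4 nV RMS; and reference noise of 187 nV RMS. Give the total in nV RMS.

Uncorrelated sources add in power (mean-square): V_tot = √(ΣV_i²)
V_tot = √[(1.47×10⁻⁷)² + (6.34×10⁻⁸)² + (1.87×10⁻⁷)²] = 2.46×10⁻⁷ V = 246 nV

246 nV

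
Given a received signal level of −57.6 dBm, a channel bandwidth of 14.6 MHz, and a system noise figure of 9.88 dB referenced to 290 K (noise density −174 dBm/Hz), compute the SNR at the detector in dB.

34.9 dB

Noise floor: N = −174 + 10 log₁₀(B) + NF
10 log₁₀(1.46×10⁷) = 71.64 dB
N = −174 + 71.64 + 9.88 = −92.48 dBm
SNR = P_sig − N = −57.6 − (−92.48) = 34.88 dB → 34.9 dB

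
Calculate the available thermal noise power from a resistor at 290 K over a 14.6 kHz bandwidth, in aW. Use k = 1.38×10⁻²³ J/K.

58.4 aW

P_n = kTB = 1.38×10⁻²³ × 290 × 1.46×10⁴ = 5.84×10⁻¹⁷ W = 58.4 aW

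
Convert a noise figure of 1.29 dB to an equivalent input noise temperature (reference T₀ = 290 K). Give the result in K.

100 K

F = 10^(1.29/10) = 1.34586
T_e = (F − 1)·T₀ = (1.34586 − 1) × 290 = 100 K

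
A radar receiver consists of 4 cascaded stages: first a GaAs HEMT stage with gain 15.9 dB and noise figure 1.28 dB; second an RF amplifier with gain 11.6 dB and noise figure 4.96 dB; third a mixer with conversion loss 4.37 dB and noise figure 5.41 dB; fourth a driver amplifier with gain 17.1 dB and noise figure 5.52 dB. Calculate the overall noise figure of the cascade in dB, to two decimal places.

1.51 dB

Convert to linear (a loss of L dB is a gain of −L dB): F_i = 10^(NF_i/10), G_i = 10^(G_i,dB/10)
  Stage 1: F_1 = 10^(1.28/10) = 1.343, G_1 = 10^(15.9/10) = 38.90
  Stage 2: F_2 = 10^(4.96/10) = 3.133, G_2 = 10^(11.6/10) = 14.45
  Stage 3: F_3 = 10^(5.41/10) = 3.475, G_3 = 10^(−4.37/10) = 0.3656
  Stage 4: F_4 = 10^(5.52/10) = 3.565, G_4 = 10^(17.1/10) = 51.29
Friis cascade:
  F = 1.343 + (3.133 − 1)/38.90 + (3.475 − 1)/562.3 + (3.565 − 1)/205.6 = 1.414
NF = 10 log₁₀(1.414) = 1.51 dB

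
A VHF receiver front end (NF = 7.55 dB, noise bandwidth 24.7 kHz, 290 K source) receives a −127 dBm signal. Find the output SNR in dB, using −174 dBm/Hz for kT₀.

−4.5 dB

Noise floor: N = −174 + 10 log₁₀(B) + NF
10 log₁₀(2.47×10⁴) = 43.93 dB
N = −174 + 43.93 + 7.55 = −122.52 dBm
SNR = P_sig − N = −127 − (−122.52) = −4.48 dB → −4.5 dB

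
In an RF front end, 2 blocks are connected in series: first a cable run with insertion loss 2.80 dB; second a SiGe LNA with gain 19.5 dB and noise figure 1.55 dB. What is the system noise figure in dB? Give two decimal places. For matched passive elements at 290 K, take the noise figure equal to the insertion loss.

4.35 dB

Convert to linear (a loss of L dB is a gain of −L dB): F_i = 10^(NF_i/10), G_i = 10^(G_i,dB/10)
  Stage 1: F_1 = 10^(2.80/10) = 1.905, G_1 = 10^(−2.80/10) = 0.5248
  Stage 2: F_2 = 10^(1.55/10) = 1.429, G_2 = 10^(19.5/10) = 89.13
Friis cascade:
  F = 1.905 + (1.429 − 1)/0.5248 = 2.723
NF = 10 log₁₀(2.723) = 4.35 dB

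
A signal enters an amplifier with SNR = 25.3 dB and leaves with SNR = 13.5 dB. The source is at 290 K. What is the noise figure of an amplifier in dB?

11.8 dB

NF (dB) = SNR_in(dB) − SNR_out(dB) when the source is at T₀
NF = 25.3 − 13.5 = 11.8 dB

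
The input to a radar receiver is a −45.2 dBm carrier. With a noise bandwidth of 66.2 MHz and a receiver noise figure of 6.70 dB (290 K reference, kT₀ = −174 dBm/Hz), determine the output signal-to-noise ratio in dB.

Noise floor: N = −174 + 10 log₁₀(B) + NF
10 log₁₀(6.62×10⁷) = 78.21 dB
N = −174 + 78.21 + 6.70 = −89.09 dBm
SNR = P_sig − N = −45.2 − (−89.09) = 43.89 dB → 43.9 dB

43.9 dB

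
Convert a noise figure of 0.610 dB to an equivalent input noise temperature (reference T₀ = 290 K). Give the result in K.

43.7 K

F = 10^(0.610/10) = 1.1508
T_e = (F − 1)·T₀ = (1.1508 − 1) × 290 = 43.7 K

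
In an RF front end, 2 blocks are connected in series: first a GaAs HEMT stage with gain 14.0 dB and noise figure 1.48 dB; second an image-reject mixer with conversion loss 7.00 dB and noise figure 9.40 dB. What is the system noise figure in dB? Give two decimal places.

2.34 dB

Convert to linear (a loss of L dB is a gain of −L dB): F_i = 10^(NF_i/10), G_i = 10^(G_i,dB/10)
  Stage 1: F_1 = 10^(1.48/10) = 1.406, G_1 = 10^(14.0/10) = 25.12
  Stage 2: F_2 = 10^(9.40/10) = 8.710, G_2 = 10^(−7.00/10) = 0.1995
Friis cascade:
  F = 1.406 + (8.710 − 1)/25.12 = 1.713
NF = 10 log₁₀(1.713) = 2.34 dB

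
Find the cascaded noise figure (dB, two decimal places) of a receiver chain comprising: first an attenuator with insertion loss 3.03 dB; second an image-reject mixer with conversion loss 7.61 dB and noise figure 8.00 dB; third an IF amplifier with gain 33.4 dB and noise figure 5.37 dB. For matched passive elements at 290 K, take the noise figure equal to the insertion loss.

16.13 dB

Convert to linear (a loss of L dB is a gain of −L dB): F_i = 10^(NF_i/10), G_i = 10^(G_i,dB/10)
  Stage 1: F_1 = 10^(3.03/10) = 2.009, G_1 = 10^(−3.03/10) = 0.4977
  Stage 2: F_2 = 10^(8.00/10) = 6.310, G_2 = 10^(−7.61/10) = 0.1734
  Stage 3: F_3 = 10^(5.37/10) = 3.443, G_3 = 10^(33.4/10) = 2188
Friis cascade:
  F = 2.009 + (6.310 − 1)/0.4977 + (3.443 − 1)/0.08630 = 40.99
NF = 10 log₁₀(40.99) = 16.13 dB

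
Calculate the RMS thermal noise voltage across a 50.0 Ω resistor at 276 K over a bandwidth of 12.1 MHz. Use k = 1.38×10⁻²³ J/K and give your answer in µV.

V_n = √(4kTRB)
4kTRB = 4 × 1.38×10⁻²³ × 276 × 5.00×10¹ × 1.21×10⁷ = 9.22×10⁻¹² V²
V_n = √(9.22×10⁻¹²) = 3.04×10⁻⁶ V = 3.04 µV

3.04 µV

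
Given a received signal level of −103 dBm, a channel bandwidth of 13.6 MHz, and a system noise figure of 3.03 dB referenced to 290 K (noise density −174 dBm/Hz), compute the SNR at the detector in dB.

−3.4 dB

Noise floor: N = −174 + 10 log₁₀(B) + NF
10 log₁₀(1.36×10⁷) = 71.34 dB
N = −174 + 71.34 + 3.03 = −99.63 dBm
SNR = P_sig − N = −103 − (−99.63) = −3.37 dB → −3.4 dB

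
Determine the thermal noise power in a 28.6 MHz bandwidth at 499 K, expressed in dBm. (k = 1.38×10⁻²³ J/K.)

−97.1 dBm

P_n = kTB = 1.38×10⁻²³ × 499 × 2.86×10⁷ = 1.97×10⁻¹³ W
In dBm: 10 log₁₀(1.97×10⁻¹³ / 10⁻³) = −97.1 dBm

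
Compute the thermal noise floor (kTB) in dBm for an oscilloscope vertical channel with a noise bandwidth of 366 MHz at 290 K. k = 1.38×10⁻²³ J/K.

−88.3 dBm

P_n = kTB = 1.38×10⁻²³ × 290 × 3.66×10⁸ = 1.46×10⁻¹² W
In dBm: 10 log₁₀(1.46×10⁻¹² / 10⁻³) = −88.3 dBm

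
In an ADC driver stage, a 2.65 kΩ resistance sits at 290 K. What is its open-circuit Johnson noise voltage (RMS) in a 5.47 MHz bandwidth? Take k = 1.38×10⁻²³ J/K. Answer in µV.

15.2 µV

V_n = √(4kTRB)
4kTRB = 4 × 1.38×10⁻²³ × 290 × 2.65×10³ × 5.47×10⁶ = 2.32×10⁻¹⁰ V²
V_n = √(2.32×10⁻¹⁰) = 1.52×10⁻⁵ V = 15.2 µV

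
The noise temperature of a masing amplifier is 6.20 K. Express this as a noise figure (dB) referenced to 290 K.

F = 1 + T_e/T₀ = 1 + 6.20/290 = 1.02138
NF = 10 log₁₀(1.02138) = 0.092 dB

0.092 dB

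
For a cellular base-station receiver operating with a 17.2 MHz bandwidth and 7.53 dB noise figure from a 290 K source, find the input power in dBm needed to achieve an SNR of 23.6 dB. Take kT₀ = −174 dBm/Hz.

−70.5 dBm

Sensitivity = −174 + 10 log₁₀(B) + NF + SNR_min
= −174 + 72.36 + 7.53 + 23.6
= −70.51 dBm → −70.5 dBm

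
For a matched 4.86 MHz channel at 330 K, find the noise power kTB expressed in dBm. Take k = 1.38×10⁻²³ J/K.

−106.5 dBm

P_n = kTB = 1.38×10⁻²³ × 330 × 4.86×10⁶ = 2.21×10⁻¹⁴ W
In dBm: 10 log₁₀(2.21×10⁻¹⁴ / 10⁻³) = −106.5 dBm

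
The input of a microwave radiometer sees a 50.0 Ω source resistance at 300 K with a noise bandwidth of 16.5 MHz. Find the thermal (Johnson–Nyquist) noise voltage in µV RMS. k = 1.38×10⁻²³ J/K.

3.70 µV

V_n = √(4kTRB)
4kTRB = 4 × 1.38×10⁻²³ × 300 × 5.00×10¹ × 1.65×10⁷ = 1.37×10⁻¹¹ V²
V_n = √(1.37×10⁻¹¹) = 3.70×10⁻⁶ V = 3.70 µV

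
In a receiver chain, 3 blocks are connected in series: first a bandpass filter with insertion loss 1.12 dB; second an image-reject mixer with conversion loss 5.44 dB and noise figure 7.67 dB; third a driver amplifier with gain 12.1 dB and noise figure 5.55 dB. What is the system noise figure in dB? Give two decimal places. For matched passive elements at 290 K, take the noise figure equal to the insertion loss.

12.85 dB

Convert to linear (a loss of L dB is a gain of −L dB): F_i = 10^(NF_i/10), G_i = 10^(G_i,dB/10)
  Stage 1: F_1 = 10^(1.12/10) = 1.294, G_1 = 10^(−1.12/10) = 0.7727
  Stage 2: F_2 = 10^(7.67/10) = 5.848, G_2 = 10^(−5.44/10) = 0.2858
  Stage 3: F_3 = 10^(5.55/10) = 3.589, G_3 = 10^(12.1/10) = 16.22
Friis cascade:
  F = 1.294 + (5.848 − 1)/0.7727 + (3.589 − 1)/0.2208 = 19.29
NF = 10 log₁₀(19.29) = 12.85 dB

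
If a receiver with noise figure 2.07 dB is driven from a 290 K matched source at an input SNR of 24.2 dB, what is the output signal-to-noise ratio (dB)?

22.13 dB

By definition F = SNR_in/SNR_out, so in dB: SNR_out = SNR_in − NF
SNR_out = 24.2 − 2.07 = 22.13 dB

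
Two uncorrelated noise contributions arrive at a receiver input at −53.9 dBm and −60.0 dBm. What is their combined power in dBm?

Convert to linear, add, convert back:
P₁ = 4.07×10⁻⁹ W, P₂ = 1.00×10⁻⁹ W
P_tot = 5.07×10⁻⁹ W → 10 log₁₀(P_tot / 10⁻³) = −52.9 dBm

−52.9 dBm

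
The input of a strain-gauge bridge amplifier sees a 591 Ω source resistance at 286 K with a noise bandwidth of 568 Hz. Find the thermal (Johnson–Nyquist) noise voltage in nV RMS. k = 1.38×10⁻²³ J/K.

V_n = √(4kTRB)
4kTRB = 4 × 1.38×10⁻²³ × 286 × 5.91×10² × 5.68×10² = 5.30×10⁻¹⁵ V²
V_n = √(5.30×10⁻¹⁵) = 7.28×10⁻⁸ V = 72.8 nV

72.8 nV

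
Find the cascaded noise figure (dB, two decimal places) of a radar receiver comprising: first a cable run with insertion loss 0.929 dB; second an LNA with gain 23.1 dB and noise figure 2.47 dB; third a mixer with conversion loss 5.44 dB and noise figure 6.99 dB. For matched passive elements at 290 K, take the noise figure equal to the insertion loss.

3.45 dB

Convert to linear (a loss of L dB is a gain of −L dB): F_i = 10^(NF_i/10), G_i = 10^(G_i,dB/10)
  Stage 1: F_1 = 10^(0.929/10) = 1.239, G_1 = 10^(−0.929/10) = 0.8074
  Stage 2: F_2 = 10^(2.47/10) = 1.766, G_2 = 10^(23.1/10) = 204.2
  Stage 3: F_3 = 10^(6.99/10) = 5.000, G_3 = 10^(−5.44/10) = 0.2858
Friis cascade:
  F = 1.239 + (1.766 − 1)/0.8074 + (5.000 − 1)/164.9 = 2.212
NF = 10 log₁₀(2.212) = 3.45 dB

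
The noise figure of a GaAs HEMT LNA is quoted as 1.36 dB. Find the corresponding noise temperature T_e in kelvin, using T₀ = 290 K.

F = 10^(1.36/10) = 1.36773
T_e = (F − 1)·T₀ = (1.36773 − 1) × 290 = 107 K

107 K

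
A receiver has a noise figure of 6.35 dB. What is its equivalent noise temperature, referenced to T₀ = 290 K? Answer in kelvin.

961 K

F = 10^(6.35/10) = 4.31519
T_e = (F − 1)·T₀ = (4.31519 − 1) × 290 = 961 K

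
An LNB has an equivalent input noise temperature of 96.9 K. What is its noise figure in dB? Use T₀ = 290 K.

F = 1 + T_e/T₀ = 1 + 96.9/290 = 1.33414
NF = 10 log₁₀(1.33414) = 1.25 dB

1.25 dB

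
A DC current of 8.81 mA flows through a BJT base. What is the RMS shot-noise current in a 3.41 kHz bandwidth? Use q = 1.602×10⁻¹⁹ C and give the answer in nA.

3.10 nA

I_n = √(2qI·B)
2qI·B = 2 × 1.602×10⁻¹⁹ × 8.81×10⁻³ × 3.41×10³ = 9.63×10⁻¹⁸ A²
I_n = √(9.63×10⁻¹⁸) = 3.10×10⁻⁹ A = 3.10 nA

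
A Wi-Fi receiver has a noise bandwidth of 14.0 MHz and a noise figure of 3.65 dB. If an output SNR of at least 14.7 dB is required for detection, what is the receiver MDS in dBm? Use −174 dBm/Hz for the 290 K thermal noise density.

Sensitivity = −174 + 10 log₁₀(B) + NF + SNR_min
= −174 + 71.46 + 3.65 + 14.7
= −84.19 dBm → −84.2 dBm

−84.2 dBm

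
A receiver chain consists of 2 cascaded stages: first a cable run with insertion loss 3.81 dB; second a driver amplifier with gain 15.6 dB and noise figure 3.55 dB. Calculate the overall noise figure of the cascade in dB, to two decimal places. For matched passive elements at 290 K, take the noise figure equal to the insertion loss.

7.36 dB

Convert to linear (a loss of L dB is a gain of −L dB): F_i = 10^(NF_i/10), G_i = 10^(G_i,dB/10)
  Stage 1: F_1 = 10^(3.81/10) = 2.404, G_1 = 10^(−3.81/10) = 0.4159
  Stage 2: F_2 = 10^(3.55/10) = 2.265, G_2 = 10^(15.6/10) = 36.31
Friis cascade:
  F = 2.404 + (2.265 − 1)/0.4159 = 5.445
NF = 10 log₁₀(5.445) = 7.36 dB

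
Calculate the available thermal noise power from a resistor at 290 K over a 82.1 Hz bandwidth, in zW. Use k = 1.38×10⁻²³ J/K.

329 zW

P_n = kTB = 1.38×10⁻²³ × 290 × 8.21×10¹ = 3.29×10⁻¹⁹ W = 329 zW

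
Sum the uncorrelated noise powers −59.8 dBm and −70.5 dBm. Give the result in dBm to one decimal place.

−59.4 dBm

Convert to linear, add, convert back:
P₁ = 1.05×10⁻⁹ W, P₂ = 8.91×10⁻¹¹ W
P_tot = 1.14×10⁻⁹ W → 10 log₁₀(P_tot / 10⁻³) = −59.4 dBm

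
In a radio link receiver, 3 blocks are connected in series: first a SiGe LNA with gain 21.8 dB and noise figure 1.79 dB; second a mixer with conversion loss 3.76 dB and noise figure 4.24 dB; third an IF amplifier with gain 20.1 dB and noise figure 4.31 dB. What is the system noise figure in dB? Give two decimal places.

Convert to linear (a loss of L dB is a gain of −L dB): F_i = 10^(NF_i/10), G_i = 10^(G_i,dB/10)
  Stage 1: F_1 = 10^(1.79/10) = 1.510, G_1 = 10^(21.8/10) = 151.4
  Stage 2: F_2 = 10^(4.24/10) = 2.655, G_2 = 10^(−3.76/10) = 0.4207
  Stage 3: F_3 = 10^(4.31/10) = 2.698, G_3 = 10^(20.1/10) = 102.3
Friis cascade:
  F = 1.510 + (2.655 − 1)/151.4 + (2.698 − 1)/63.68 = 1.548
NF = 10 log₁₀(1.548) = 1.90 dB

1.90 dB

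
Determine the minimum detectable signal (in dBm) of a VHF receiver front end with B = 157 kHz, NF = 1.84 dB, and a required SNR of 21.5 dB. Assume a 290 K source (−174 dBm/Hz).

Sensitivity = −174 + 10 log₁₀(B) + NF + SNR_min
= −174 + 51.96 + 1.84 + 21.5
= −98.70 dBm → −98.7 dBm

−98.7 dBm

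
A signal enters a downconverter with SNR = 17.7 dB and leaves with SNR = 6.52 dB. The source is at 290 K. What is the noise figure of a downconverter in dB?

11.18 dB

NF (dB) = SNR_in(dB) − SNR_out(dB) when the source is at T₀
NF = 17.7 − 6.52 = 11.18 dB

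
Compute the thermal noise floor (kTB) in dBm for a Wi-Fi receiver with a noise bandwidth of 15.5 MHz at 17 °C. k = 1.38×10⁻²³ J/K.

T = 17 °C + 273.15 = 290.15 K
P_n = kTB = 1.38×10⁻²³ × 290.15 × 1.55×10⁷ = 6.21×10⁻¹⁴ W
In dBm: 10 log₁₀(6.21×10⁻¹⁴ / 10⁻³) = −102.1 dBm

−102.1 dBm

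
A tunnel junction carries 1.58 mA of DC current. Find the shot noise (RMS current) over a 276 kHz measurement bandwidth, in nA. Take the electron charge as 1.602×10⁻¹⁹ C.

11.8 nA

I_n = √(2qI·B)
2qI·B = 2 × 1.602×10⁻¹⁹ × 1.58×10⁻³ × 2.76×10⁵ = 1.40×10⁻¹⁶ A²
I_n = √(1.40×10⁻¹⁶) = 1.18×10⁻⁸ A = 11.8 nA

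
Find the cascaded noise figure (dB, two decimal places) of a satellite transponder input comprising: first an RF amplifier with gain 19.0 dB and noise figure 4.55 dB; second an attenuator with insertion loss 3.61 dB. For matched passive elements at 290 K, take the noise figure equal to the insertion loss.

4.57 dB

Convert to linear (a loss of L dB is a gain of −L dB): F_i = 10^(NF_i/10), G_i = 10^(G_i,dB/10)
  Stage 1: F_1 = 10^(4.55/10) = 2.851, G_1 = 10^(19.0/10) = 79.43
  Stage 2: F_2 = 10^(3.61/10) = 2.296, G_2 = 10^(−3.61/10) = 0.4355
Friis cascade:
  F = 2.851 + (2.296 − 1)/79.43 = 2.867
NF = 10 log₁₀(2.867) = 4.57 dB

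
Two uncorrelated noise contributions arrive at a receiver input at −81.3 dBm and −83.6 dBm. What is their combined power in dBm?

−79.3 dBm

Convert to linear, add, convert back:
P₁ = 7.41×10⁻¹² W, P₂ = 4.37×10⁻¹² W
P_tot = 1.18×10⁻¹¹ W → 10 log₁₀(P_tot / 10⁻³) = −79.3 dBm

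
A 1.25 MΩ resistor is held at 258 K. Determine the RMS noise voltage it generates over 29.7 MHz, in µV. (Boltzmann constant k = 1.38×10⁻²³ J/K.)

727 µV

V_n = √(4kTRB)
4kTRB = 4 × 1.38×10⁻²³ × 258 × 1.25×10⁶ × 2.97×10⁷ = 5.29×10⁻⁷ V²
V_n = √(5.29×10⁻⁷) = 7.27×10⁻⁴ V = 727 µV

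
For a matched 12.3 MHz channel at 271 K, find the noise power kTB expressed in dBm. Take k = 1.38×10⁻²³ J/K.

−103.4 dBm

P_n = kTB = 1.38×10⁻²³ × 271 × 1.23×10⁷ = 4.60×10⁻¹⁴ W
In dBm: 10 log₁₀(4.60×10⁻¹⁴ / 10⁻³) = −103.4 dBm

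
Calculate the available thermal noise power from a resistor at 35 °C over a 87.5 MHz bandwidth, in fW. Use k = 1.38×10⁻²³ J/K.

T = 35 °C + 273.15 = 308.15 K
P_n = kTB = 1.38×10⁻²³ × 308.15 × 8.75×10⁷ = 3.72×10⁻¹³ W = 372 fW

372 fW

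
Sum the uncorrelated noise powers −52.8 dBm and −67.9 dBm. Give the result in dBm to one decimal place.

Convert to linear, add, convert back:
P₁ = 5.25×10⁻⁹ W, P₂ = 1.62×10⁻¹⁰ W
P_tot = 5.41×10⁻⁹ W → 10 log₁₀(P_tot / 10⁻³) = −52.7 dBm

−52.7 dBm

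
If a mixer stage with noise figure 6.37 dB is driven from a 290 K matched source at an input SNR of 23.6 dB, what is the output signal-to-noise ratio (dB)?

By definition F = SNR_in/SNR_out, so in dB: SNR_out = SNR_in − NF
SNR_out = 23.6 − 6.37 = 17.23 dB

17.23 dB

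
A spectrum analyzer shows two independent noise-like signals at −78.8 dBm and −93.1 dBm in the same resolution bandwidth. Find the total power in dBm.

−78.6 dBm

Convert to linear, add, convert back:
P₁ = 1.32×10⁻¹¹ W, P₂ = 4.90×10⁻¹³ W
P_tot = 1.37×10⁻¹¹ W → 10 log₁₀(P_tot / 10⁻³) = −78.6 dBm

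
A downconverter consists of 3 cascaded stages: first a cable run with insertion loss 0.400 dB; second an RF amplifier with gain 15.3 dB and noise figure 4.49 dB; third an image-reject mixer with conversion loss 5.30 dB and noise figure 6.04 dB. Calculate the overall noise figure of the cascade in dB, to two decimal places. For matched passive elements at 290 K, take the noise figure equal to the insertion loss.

5.03 dB

Convert to linear (a loss of L dB is a gain of −L dB): F_i = 10^(NF_i/10), G_i = 10^(G_i,dB/10)
  Stage 1: F_1 = 10^(0.400/10) = 1.096, G_1 = 10^(−0.400/10) = 0.9120
  Stage 2: F_2 = 10^(4.49/10) = 2.812, G_2 = 10^(15.3/10) = 33.88
  Stage 3: F_3 = 10^(6.04/10) = 4.018, G_3 = 10^(−5.30/10) = 0.2951
Friis cascade:
  F = 1.096 + (2.812 − 1)/0.9120 + (4.018 − 1)/30.90 = 3.181
NF = 10 log₁₀(3.181) = 5.03 dB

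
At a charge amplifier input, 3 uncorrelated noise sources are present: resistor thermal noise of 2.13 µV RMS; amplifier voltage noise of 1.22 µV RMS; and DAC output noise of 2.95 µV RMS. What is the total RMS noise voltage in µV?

Uncorrelated sources add in power (mean-square): V_tot = √(ΣV_i²)
V_tot = √[(2.13×10⁻⁶)² + (1.22×10⁻⁶)² + (2.95×10⁻⁶)²] = 3.84×10⁻⁶ V = 3.84 µV

3.84 µV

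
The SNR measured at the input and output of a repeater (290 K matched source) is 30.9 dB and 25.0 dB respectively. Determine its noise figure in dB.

5.9 dB

NF (dB) = SNR_in(dB) − SNR_out(dB) when the source is at T₀
NF = 30.9 − 25.0 = 5.9 dB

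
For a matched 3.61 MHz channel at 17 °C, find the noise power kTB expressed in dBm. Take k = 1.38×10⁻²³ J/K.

−108.4 dBm

T = 17 °C + 273.15 = 290.15 K
P_n = kTB = 1.38×10⁻²³ × 290.15 × 3.61×10⁶ = 1.45×10⁻¹⁴ W
In dBm: 10 log₁₀(1.45×10⁻¹⁴ / 10⁻³) = −108.4 dBm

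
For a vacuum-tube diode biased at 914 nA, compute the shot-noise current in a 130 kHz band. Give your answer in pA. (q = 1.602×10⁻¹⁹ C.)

I_n = √(2qI·B)
2qI·B = 2 × 1.602×10⁻¹⁹ × 9.14×10⁻⁷ × 1.30×10⁵ = 3.81×10⁻²⁰ A²
I_n = √(3.81×10⁻²⁰) = 1.95×10⁻¹⁰ A = 195 pA

195 pA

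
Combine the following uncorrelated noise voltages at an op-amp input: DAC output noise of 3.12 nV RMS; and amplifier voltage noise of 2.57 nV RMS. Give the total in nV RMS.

4.04 nV

Uncorrelated sources add in power (mean-square): V_tot = √(ΣV_i²)
V_tot = √[(3.12×10⁻⁹)² + (2.57×10⁻⁹)²] = 4.04×10⁻⁹ V = 4.04 nV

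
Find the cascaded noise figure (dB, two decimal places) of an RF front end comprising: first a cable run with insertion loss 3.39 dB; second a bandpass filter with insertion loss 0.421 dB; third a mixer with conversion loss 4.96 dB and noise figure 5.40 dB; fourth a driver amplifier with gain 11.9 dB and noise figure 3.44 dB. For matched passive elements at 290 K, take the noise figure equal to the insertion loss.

Convert to linear (a loss of L dB is a gain of −L dB): F_i = 10^(NF_i/10), G_i = 10^(G_i,dB/10)
  Stage 1: F_1 = 10^(3.39/10) = 2.183, G_1 = 10^(−3.39/10) = 0.4581
  Stage 2: F_2 = 10^(0.421/10) = 1.102, G_2 = 10^(−0.421/10) = 0.9076
  Stage 3: F_3 = 10^(5.40/10) = 3.467, G_3 = 10^(−4.96/10) = 0.3192
  Stage 4: F_4 = 10^(3.44/10) = 2.208, G_4 = 10^(11.9/10) = 15.49
Friis cascade:
  F = 2.183 + (1.102 − 1)/0.4581 + (3.467 − 1)/0.4158 + (2.208 − 1)/0.1327 = 17.44
NF = 10 log₁₀(17.44) = 12.42 dB

12.42 dB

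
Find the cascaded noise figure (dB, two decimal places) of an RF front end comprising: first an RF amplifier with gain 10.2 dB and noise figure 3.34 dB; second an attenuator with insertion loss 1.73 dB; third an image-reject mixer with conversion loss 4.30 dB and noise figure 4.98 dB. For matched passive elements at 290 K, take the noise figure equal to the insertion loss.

4.00 dB

Convert to linear (a loss of L dB is a gain of −L dB): F_i = 10^(NF_i/10), G_i = 10^(G_i,dB/10)
  Stage 1: F_1 = 10^(3.34/10) = 2.158, G_1 = 10^(10.2/10) = 10.47
  Stage 2: F_2 = 10^(1.73/10) = 1.489, G_2 = 10^(−1.73/10) = 0.6714
  Stage 3: F_3 = 10^(4.98/10) = 3.148, G_3 = 10^(−4.30/10) = 0.3715
Friis cascade:
  F = 2.158 + (1.489 − 1)/10.47 + (3.148 − 1)/7.031 = 2.510
NF = 10 log₁₀(2.510) = 4.00 dB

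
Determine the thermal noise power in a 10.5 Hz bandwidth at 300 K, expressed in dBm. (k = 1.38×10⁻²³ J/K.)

−163.6 dBm

P_n = kTB = 1.38×10⁻²³ × 300 × 1.05×10¹ = 4.35×10⁻²⁰ W
In dBm: 10 log₁₀(4.35×10⁻²⁰ / 10⁻³) = −163.6 dBm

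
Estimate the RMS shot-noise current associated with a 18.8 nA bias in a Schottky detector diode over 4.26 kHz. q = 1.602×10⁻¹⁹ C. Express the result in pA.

I_n = √(2qI·B)
2qI·B = 2 × 1.602×10⁻¹⁹ × 1.88×10⁻⁸ × 4.26×10³ = 2.57×10⁻²³ A²
I_n = √(2.57×10⁻²³) = 5.07×10⁻¹² A = 5.07 pA

5.07 pA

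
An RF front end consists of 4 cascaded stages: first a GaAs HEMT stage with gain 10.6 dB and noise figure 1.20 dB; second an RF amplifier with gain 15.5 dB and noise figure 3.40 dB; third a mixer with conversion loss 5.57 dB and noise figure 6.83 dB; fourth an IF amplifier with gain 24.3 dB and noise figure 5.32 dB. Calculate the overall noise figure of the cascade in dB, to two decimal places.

1.62 dB

Convert to linear (a loss of L dB is a gain of −L dB): F_i = 10^(NF_i/10), G_i = 10^(G_i,dB/10)
  Stage 1: F_1 = 10^(1.20/10) = 1.318, G_1 = 10^(10.6/10) = 11.48
  Stage 2: F_2 = 10^(3.40/10) = 2.188, G_2 = 10^(15.5/10) = 35.48
  Stage 3: F_3 = 10^(6.83/10) = 4.819, G_3 = 10^(−5.57/10) = 0.2773
  Stage 4: F_4 = 10^(5.32/10) = 3.404, G_4 = 10^(24.3/10) = 269.2
Friis cascade:
  F = 1.318 + (2.188 − 1)/11.48 + (4.819 − 1)/407.4 + (3.404 − 1)/113.0 = 1.452
NF = 10 log₁₀(1.452) = 1.62 dB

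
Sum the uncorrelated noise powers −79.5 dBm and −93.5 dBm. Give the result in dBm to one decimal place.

Convert to linear, add, convert back:
P₁ = 1.12×10⁻¹¹ W, P₂ = 4.47×10⁻¹³ W
P_tot = 1.17×10⁻¹¹ W → 10 log₁₀(P_tot / 10⁻³) = −79.3 dBm

−79.3 dBm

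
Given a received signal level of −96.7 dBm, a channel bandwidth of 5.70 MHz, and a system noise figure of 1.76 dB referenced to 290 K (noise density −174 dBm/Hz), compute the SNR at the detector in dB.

Noise floor: N = −174 + 10 log₁₀(B) + NF
10 log₁₀(5.70×10⁶) = 67.56 dB
N = −174 + 67.56 + 1.76 = −104.68 dBm
SNR = P_sig − N = −96.7 − (−104.68) = 7.98 dB → 8.0 dB

8.0 dB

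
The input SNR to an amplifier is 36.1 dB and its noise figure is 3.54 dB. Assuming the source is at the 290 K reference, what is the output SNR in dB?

By definition F = SNR_in/SNR_out, so in dB: SNR_out = SNR_in − NF
SNR_out = 36.1 − 3.54 = 32.56 dB

32.56 dB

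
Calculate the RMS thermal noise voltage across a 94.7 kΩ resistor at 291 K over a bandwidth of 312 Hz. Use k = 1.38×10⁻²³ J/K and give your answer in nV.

689 nV

V_n = √(4kTRB)
4kTRB = 4 × 1.38×10⁻²³ × 291 × 9.47×10⁴ × 3.12×10² = 4.75×10⁻¹³ V²
V_n = √(4.75×10⁻¹³) = 6.89×10⁻⁷ V = 689 nV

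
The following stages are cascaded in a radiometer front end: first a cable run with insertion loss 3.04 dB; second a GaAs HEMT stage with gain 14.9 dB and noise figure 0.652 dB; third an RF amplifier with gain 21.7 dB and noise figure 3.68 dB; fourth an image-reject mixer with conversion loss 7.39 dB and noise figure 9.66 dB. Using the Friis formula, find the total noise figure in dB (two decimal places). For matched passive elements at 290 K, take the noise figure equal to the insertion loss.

Convert to linear (a loss of L dB is a gain of −L dB): F_i = 10^(NF_i/10), G_i = 10^(G_i,dB/10)
  Stage 1: F_1 = 10^(3.04/10) = 2.014, G_1 = 10^(−3.04/10) = 0.4966
  Stage 2: F_2 = 10^(0.652/10) = 1.162, G_2 = 10^(14.9/10) = 30.90
  Stage 3: F_3 = 10^(3.68/10) = 2.333, G_3 = 10^(21.7/10) = 147.9
  Stage 4: F_4 = 10^(9.66/10) = 9.247, G_4 = 10^(−7.39/10) = 0.1824
Friis cascade:
  F = 2.014 + (1.162 − 1)/0.4966 + (2.333 − 1)/15.35 + (9.247 − 1)/2270 = 2.430
NF = 10 log₁₀(2.430) = 3.86 dB

3.86 dB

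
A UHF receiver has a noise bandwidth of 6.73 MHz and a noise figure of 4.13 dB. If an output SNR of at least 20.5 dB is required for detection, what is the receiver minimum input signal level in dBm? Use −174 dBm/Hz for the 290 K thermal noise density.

Sensitivity = −174 + 10 log₁₀(B) + NF + SNR_min
= −174 + 68.28 + 4.13 + 20.5
= −81.09 dBm → −81.1 dBm

−81.1 dBm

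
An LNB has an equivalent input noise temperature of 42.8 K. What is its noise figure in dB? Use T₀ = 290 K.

0.598 dB

F = 1 + T_e/T₀ = 1 + 42.8/290 = 1.14759
NF = 10 log₁₀(1.14759) = 0.598 dB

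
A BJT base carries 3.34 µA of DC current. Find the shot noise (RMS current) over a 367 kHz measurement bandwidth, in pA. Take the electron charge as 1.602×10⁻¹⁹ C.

I_n = √(2qI·B)
2qI·B = 2 × 1.602×10⁻¹⁹ × 3.34×10⁻⁶ × 3.67×10⁵ = 3.93×10⁻¹⁹ A²
I_n = √(3.93×10⁻¹⁹) = 6.27×10⁻¹⁰ A = 627 pA

627 pA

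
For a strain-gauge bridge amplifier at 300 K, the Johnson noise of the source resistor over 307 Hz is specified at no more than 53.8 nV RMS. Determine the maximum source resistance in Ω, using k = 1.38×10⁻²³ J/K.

Johnson–Nyquist: V_n = √(4kTRB) ⇒ R = V_n² / (4kTB)
4kTB = 4 × 1.38×10⁻²³ × 300 × 3.07×10² = 5.08×10⁻¹⁸
R = (5.38×10⁻⁸)² / 5.08×10⁻¹⁸ = 5.69×10² Ω = 569 Ω

569 Ω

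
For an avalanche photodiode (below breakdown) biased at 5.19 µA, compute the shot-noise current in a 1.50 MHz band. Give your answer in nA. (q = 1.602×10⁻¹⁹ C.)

I_n = √(2qI·B)
2qI·B = 2 × 1.602×10⁻¹⁹ × 5.19×10⁻⁶ × 1.50×10⁶ = 2.49×10⁻¹⁸ A²
I_n = √(2.49×10⁻¹⁸) = 1.58×10⁻⁹ A = 1.58 nA

1.58 nA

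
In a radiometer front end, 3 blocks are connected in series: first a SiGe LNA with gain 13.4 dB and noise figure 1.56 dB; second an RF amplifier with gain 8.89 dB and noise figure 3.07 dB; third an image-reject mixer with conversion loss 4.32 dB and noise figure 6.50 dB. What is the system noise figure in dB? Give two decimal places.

Convert to linear (a loss of L dB is a gain of −L dB): F_i = 10^(NF_i/10), G_i = 10^(G_i,dB/10)
  Stage 1: F_1 = 10^(1.56/10) = 1.432, G_1 = 10^(13.4/10) = 21.88
  Stage 2: F_2 = 10^(3.07/10) = 2.028, G_2 = 10^(8.89/10) = 7.745
  Stage 3: F_3 = 10^(6.50/10) = 4.467, G_3 = 10^(−4.32/10) = 0.3698
Friis cascade:
  F = 1.432 + (2.028 − 1)/21.88 + (4.467 − 1)/169.4 = 1.500
NF = 10 log₁₀(1.500) = 1.76 dB

1.76 dB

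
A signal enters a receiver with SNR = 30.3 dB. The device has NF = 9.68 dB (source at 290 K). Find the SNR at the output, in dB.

20.62 dB

By definition F = SNR_in/SNR_out, so in dB: SNR_out = SNR_in − NF
SNR_out = 30.3 − 9.68 = 20.62 dB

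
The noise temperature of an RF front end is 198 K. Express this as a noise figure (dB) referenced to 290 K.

F = 1 + T_e/T₀ = 1 + 198/290 = 1.68276
NF = 10 log₁₀(1.68276) = 2.26 dB

2.26 dB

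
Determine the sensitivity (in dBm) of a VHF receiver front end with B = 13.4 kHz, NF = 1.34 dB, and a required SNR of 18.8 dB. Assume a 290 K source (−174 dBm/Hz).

−112.6 dBm

Sensitivity = −174 + 10 log₁₀(B) + NF + SNR_min
= −174 + 41.27 + 1.34 + 18.8
= −112.59 dBm → −112.6 dBm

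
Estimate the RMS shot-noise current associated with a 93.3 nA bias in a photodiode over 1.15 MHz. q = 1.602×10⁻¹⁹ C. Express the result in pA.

185 pA

I_n = √(2qI·B)
2qI·B = 2 × 1.602×10⁻¹⁹ × 9.33×10⁻⁸ × 1.15×10⁶ = 3.44×10⁻²⁰ A²
I_n = √(3.44×10⁻²⁰) = 1.85×10⁻¹⁰ A = 185 pA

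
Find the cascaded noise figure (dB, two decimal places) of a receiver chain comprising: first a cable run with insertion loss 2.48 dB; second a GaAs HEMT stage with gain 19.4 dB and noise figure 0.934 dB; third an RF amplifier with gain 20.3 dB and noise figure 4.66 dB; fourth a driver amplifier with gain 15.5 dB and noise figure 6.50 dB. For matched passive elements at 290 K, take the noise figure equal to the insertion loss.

3.49 dB

Convert to linear (a loss of L dB is a gain of −L dB): F_i = 10^(NF_i/10), G_i = 10^(G_i,dB/10)
  Stage 1: F_1 = 10^(2.48/10) = 1.770, G_1 = 10^(−2.48/10) = 0.5649
  Stage 2: F_2 = 10^(0.934/10) = 1.240, G_2 = 10^(19.4/10) = 87.10
  Stage 3: F_3 = 10^(4.66/10) = 2.924, G_3 = 10^(20.3/10) = 107.2
  Stage 4: F_4 = 10^(6.50/10) = 4.467, G_4 = 10^(15.5/10) = 35.48
Friis cascade:
  F = 1.770 + (1.240 − 1)/0.5649 + (2.924 − 1)/49.20 + (4.467 − 1)/5272 = 2.235
NF = 10 log₁₀(2.235) = 3.49 dB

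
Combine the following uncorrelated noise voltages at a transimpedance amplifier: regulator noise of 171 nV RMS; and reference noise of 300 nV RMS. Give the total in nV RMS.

Uncorrelated sources add in power (mean-square): V_tot = √(ΣV_i²)
V_tot = √[(1.71×10⁻⁷)² + (3.00×10⁻⁷)²] = 3.45×10⁻⁷ V = 345 nV

345 nV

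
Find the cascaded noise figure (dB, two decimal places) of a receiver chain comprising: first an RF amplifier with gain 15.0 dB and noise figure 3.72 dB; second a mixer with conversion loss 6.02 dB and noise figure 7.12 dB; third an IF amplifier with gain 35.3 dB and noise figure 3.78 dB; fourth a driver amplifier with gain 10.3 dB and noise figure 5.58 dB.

4.25 dB

Convert to linear (a loss of L dB is a gain of −L dB): F_i = 10^(NF_i/10), G_i = 10^(G_i,dB/10)
  Stage 1: F_1 = 10^(3.72/10) = 2.355, G_1 = 10^(15.0/10) = 31.62
  Stage 2: F_2 = 10^(7.12/10) = 5.152, G_2 = 10^(−6.02/10) = 0.2500
  Stage 3: F_3 = 10^(3.78/10) = 2.388, G_3 = 10^(35.3/10) = 3388
  Stage 4: F_4 = 10^(5.58/10) = 3.614, G_4 = 10^(10.3/10) = 10.72
Friis cascade:
  F = 2.355 + (5.152 − 1)/31.62 + (2.388 − 1)/7.907 + (3.614 − 1)/2.679×10⁴ = 2.662
NF = 10 log₁₀(2.662) = 4.25 dB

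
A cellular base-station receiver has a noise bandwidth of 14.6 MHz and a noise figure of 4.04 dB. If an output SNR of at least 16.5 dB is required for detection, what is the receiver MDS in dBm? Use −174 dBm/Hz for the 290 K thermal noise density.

−81.8 dBm

Sensitivity = −174 + 10 log₁₀(B) + NF + SNR_min
= −174 + 71.64 + 4.04 + 16.5
= −81.82 dBm → −81.8 dBm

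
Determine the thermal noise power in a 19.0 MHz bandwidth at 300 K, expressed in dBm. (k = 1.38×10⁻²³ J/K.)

−101.0 dBm

P_n = kTB = 1.38×10⁻²³ × 300 × 1.90×10⁷ = 7.87×10⁻¹⁴ W
In dBm: 10 log₁₀(7.87×10⁻¹⁴ / 10⁻³) = −101.0 dBm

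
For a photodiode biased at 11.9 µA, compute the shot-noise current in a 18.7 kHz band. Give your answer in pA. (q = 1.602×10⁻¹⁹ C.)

267 pA

I_n = √(2qI·B)
2qI·B = 2 × 1.602×10⁻¹⁹ × 1.19×10⁻⁵ × 1.87×10⁴ = 7.13×10⁻²⁰ A²
I_n = √(7.13×10⁻²⁰) = 2.67×10⁻¹⁰ A = 267 pA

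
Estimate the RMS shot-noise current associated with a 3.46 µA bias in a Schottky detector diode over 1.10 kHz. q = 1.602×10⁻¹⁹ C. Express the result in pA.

34.9 pA

I_n = √(2qI·B)
2qI·B = 2 × 1.602×10⁻¹⁹ × 3.46×10⁻⁶ × 1.10×10³ = 1.22×10⁻²¹ A²
I_n = √(1.22×10⁻²¹) = 3.49×10⁻¹¹ A = 34.9 pA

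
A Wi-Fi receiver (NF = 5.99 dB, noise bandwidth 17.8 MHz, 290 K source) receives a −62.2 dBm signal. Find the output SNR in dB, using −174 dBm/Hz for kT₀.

33.3 dB

Noise floor: N = −174 + 10 log₁₀(B) + NF
10 log₁₀(1.78×10⁷) = 72.5 dB
N = −174 + 72.5 + 5.99 = −95.51 dBm
SNR = P_sig − N = −62.2 − (−95.51) = 33.31 dB → 33.3 dB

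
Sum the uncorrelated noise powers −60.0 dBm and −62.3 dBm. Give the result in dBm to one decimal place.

Convert to linear, add, convert back:
P₁ = 1.00×10⁻⁹ W, P₂ = 5.89×10⁻¹⁰ W
P_tot = 1.59×10⁻⁹ W → 10 log₁₀(P_tot / 10⁻³) = −58.0 dBm

−58.0 dBm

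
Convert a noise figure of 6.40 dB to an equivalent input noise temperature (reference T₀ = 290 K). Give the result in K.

976 K

F = 10^(6.40/10) = 4.36516
T_e = (F − 1)·T₀ = (4.36516 − 1) × 290 = 976 K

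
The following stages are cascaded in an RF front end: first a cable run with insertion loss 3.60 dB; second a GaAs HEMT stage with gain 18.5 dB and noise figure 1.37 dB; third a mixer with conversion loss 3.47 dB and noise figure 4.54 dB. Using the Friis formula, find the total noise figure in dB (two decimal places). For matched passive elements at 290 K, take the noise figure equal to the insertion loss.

5.05 dB

Convert to linear (a loss of L dB is a gain of −L dB): F_i = 10^(NF_i/10), G_i = 10^(G_i,dB/10)
  Stage 1: F_1 = 10^(3.60/10) = 2.291, G_1 = 10^(−3.60/10) = 0.4365
  Stage 2: F_2 = 10^(1.37/10) = 1.371, G_2 = 10^(18.5/10) = 70.79
  Stage 3: F_3 = 10^(4.54/10) = 2.844, G_3 = 10^(−3.47/10) = 0.4498
Friis cascade:
  F = 2.291 + (1.371 − 1)/0.4365 + (2.844 − 1)/30.90 = 3.200
NF = 10 log₁₀(3.200) = 5.05 dB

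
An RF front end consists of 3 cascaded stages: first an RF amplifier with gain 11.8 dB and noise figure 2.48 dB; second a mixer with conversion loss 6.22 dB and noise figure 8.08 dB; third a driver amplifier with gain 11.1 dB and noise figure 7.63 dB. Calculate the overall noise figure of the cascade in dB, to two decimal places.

5.38 dB

Convert to linear (a loss of L dB is a gain of −L dB): F_i = 10^(NF_i/10), G_i = 10^(G_i,dB/10)
  Stage 1: F_1 = 10^(2.48/10) = 1.770, G_1 = 10^(11.8/10) = 15.14
  Stage 2: F_2 = 10^(8.08/10) = 6.427, G_2 = 10^(−6.22/10) = 0.2388
  Stage 3: F_3 = 10^(7.63/10) = 5.794, G_3 = 10^(11.1/10) = 12.88
Friis cascade:
  F = 1.770 + (6.427 − 1)/15.14 + (5.794 − 1)/3.614 = 3.455
NF = 10 log₁₀(3.455) = 5.38 dB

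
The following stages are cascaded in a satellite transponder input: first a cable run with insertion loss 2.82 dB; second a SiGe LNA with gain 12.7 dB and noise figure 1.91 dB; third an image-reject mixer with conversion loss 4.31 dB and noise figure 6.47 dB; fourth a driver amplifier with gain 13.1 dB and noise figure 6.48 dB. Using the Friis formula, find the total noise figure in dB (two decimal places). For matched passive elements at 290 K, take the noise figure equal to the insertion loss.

Convert to linear (a loss of L dB is a gain of −L dB): F_i = 10^(NF_i/10), G_i = 10^(G_i,dB/10)
  Stage 1: F_1 = 10^(2.82/10) = 1.914, G_1 = 10^(−2.82/10) = 0.5224
  Stage 2: F_2 = 10^(1.91/10) = 1.552, G_2 = 10^(12.7/10) = 18.62
  Stage 3: F_3 = 10^(6.47/10) = 4.436, G_3 = 10^(−4.31/10) = 0.3707
  Stage 4: F_4 = 10^(6.48/10) = 4.446, G_4 = 10^(13.1/10) = 20.42
Friis cascade:
  F = 1.914 + (1.552 − 1)/0.5224 + (4.436 − 1)/9.727 + (4.446 − 1)/3.606 = 4.281
NF = 10 log₁₀(4.281) = 6.32 dB

6.32 dB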